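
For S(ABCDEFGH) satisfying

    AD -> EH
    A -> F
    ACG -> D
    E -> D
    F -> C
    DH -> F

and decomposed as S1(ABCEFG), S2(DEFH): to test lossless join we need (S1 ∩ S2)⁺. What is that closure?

CDEF

S1 ∩ S2 = {EF}.
E → D applies, adding D
F → C applies, adding C
Closure: {CDEF}.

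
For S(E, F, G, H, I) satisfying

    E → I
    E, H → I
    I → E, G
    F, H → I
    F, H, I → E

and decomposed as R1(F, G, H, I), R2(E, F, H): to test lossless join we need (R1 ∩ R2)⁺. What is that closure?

R1 ∩ R2 = {F, H}.
F, H → I applies, adding I
F, H, I → E applies, adding E
I → E, G applies, adding G
Closure: {E, F, G, H, I}.

E, F, G, H, I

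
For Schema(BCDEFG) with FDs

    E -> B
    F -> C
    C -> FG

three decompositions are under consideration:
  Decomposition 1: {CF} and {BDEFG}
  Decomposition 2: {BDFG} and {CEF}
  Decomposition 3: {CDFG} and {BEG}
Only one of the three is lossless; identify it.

Decomposition 1: common = {F}, closure = {CFG} → lossless.
Decomposition 2: common = {F}, closure = {CFG} → lossy.
Decomposition 3: common = {G}, closure = {G} → lossy.

Decomposition 1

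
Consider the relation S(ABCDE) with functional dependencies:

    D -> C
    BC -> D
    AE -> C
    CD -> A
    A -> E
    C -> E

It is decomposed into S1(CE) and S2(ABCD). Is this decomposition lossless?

Common attributes: S1 ∩ S2 = {C}.
Closure of {C}: C → E applies, adding E. So (C)⁺ = {CE}.
This closure contains every attribute of S1, so S1 ∩ S2 → S1. The join is lossless.

Yes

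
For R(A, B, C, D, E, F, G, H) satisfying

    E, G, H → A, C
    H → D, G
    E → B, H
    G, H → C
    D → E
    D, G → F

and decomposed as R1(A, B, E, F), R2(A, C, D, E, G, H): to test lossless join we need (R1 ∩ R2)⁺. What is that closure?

A, B, C, D, E, F, G, H

R1 ∩ R2 = {A, E}.
E → B, H applies, adding B, H
H → D, G applies, adding D, G
G, H → C applies, adding C
D, G → F applies, adding F
Closure: {A, B, C, D, E, F, G, H}.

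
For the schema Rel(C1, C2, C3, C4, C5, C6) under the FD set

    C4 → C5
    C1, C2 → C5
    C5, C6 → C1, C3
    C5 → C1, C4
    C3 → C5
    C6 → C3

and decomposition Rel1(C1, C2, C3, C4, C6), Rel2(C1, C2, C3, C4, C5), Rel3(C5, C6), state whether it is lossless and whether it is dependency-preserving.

Lossless test (chase): Rows 1 and 2 agree on C4; apply C4→C5 and equate their C5 entries. Rows 1 and 3 agree on C5, C6; apply C5, C6→C1, C3 and equate their C1, C3 entries. Rows 1 and 3 agree on C5; apply C5→C1, C4 and equate their C1, C4 entries. Row 1 is now all distinguished symbols — the join is lossless.
Dependency preservation: C5, C6 → C1, C3 is not contained in any single fragment, but the restricted closure of its left-hand side across the fragments still reaches the right-hand side; the remaining FDs each lie inside some fragment. All dependencies are preserved.

lossless and dependency-preserving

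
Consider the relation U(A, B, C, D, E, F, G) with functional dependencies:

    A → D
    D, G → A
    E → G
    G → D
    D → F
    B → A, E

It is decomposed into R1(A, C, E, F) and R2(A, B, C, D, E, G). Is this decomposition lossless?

Common attributes: R1 ∩ R2 = {A, C, E}.
Closure of {A, C, E}: A → D applies, adding D; E → G applies, adding G; D → F applies, adding F. So (A, C, E)⁺ = {A, C, D, E, F, G}.
This closure contains every attribute of R1, so R1 ∩ R2 → R1. The join is lossless.

Yes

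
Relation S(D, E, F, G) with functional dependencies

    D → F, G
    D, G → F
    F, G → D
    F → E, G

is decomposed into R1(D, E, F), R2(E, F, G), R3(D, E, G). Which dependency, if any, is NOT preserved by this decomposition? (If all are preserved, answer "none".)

none

D → F, G: restricted closure across fragments reaches F, G.
D, G → F: restricted closure across fragments reaches F.
F, G → D: restricted closure across fragments reaches D.
F → E, G lies within R2.
Every dependency is enforceable on the fragments, so the decomposition is dependency-preserving.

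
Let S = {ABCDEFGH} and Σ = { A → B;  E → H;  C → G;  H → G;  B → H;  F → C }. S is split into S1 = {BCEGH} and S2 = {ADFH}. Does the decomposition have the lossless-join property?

Common attributes: S1 ∩ S2 = {H}.
Closure of {H}: H → G applies, adding G. So (H)⁺ = {GH}.
The closure contains neither all of S1 = {BCEGH} nor all of S2 = {ADFH}, so the common attributes are not a superkey of either fragment. The join is lossy.

No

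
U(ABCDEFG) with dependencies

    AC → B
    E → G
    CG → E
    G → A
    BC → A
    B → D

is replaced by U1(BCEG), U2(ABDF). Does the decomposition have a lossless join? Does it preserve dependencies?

Lossless test: (B)⁺ = {BD}, which is a superkey of neither fragment — lossy.
Dependency preservation: the restricted closure of {AC} across the fragments never reaches {B}, so AC → B cannot be enforced without a join — not preserved.

lossy and not dependency-preserving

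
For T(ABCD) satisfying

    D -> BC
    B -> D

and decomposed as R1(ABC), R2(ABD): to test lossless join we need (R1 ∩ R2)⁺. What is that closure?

R1 ∩ R2 = {AB}.
B → D applies, adding D
D → BC applies, adding C
Closure: {ABCD}.

ABCD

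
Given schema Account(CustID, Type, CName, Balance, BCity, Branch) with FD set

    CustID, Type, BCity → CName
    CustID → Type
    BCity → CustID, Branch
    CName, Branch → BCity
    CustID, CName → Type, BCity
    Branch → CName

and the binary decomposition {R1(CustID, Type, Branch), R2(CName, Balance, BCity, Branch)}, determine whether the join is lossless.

Yes

Common attributes: R1 ∩ R2 = {Branch}.
Closure of {Branch}: Branch → CName applies, adding CName; CName, Branch → BCity applies, adding BCity; BCity → CustID, Branch applies, adding CustID; CustID, CName → Type, BCity applies, adding Type. So (Branch)⁺ = {CustID, Type, CName, BCity, Branch}.
This closure contains every attribute of R1, so R1 ∩ R2 → R1. The join is lossless.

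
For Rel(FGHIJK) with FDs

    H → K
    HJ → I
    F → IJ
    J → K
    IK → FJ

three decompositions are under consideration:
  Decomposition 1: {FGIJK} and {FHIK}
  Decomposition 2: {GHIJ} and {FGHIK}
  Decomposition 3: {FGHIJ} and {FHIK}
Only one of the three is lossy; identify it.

Decomposition 1: common = {FIK}, closure = {FIJK} → lossy.
Decomposition 2: common = {GHI}, closure = {FGHIJK} → lossless.
Decomposition 3: common = {FHI}, closure = {FHIJK} → lossless.

Decomposition 1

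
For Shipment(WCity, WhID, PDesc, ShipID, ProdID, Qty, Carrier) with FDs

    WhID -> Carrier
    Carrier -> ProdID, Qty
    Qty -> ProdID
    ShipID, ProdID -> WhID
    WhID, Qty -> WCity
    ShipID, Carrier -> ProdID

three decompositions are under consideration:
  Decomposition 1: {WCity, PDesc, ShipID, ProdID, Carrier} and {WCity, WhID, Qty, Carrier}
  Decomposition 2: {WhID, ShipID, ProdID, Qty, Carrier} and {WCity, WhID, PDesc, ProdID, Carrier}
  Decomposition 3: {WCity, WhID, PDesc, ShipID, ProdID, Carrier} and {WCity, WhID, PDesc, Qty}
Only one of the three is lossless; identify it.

Decomposition 1: common = {WCity, Carrier}, closure = {WCity, ProdID, Qty, Carrier} → lossy.
Decomposition 2: common = {WhID, ProdID, Carrier}, closure = {WCity, WhID, ProdID, Qty, Carrier} → lossy.
Decomposition 3: common = {WCity, WhID, PDesc}, closure = {WCity, WhID, PDesc, ProdID, Qty, Carrier} → lossless.

Decomposition 3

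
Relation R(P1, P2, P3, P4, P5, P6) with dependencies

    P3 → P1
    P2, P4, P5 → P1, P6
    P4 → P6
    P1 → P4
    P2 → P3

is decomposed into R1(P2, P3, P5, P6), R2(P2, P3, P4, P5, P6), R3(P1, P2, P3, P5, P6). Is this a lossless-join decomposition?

Chase test. Columns are P1, P2, P3, P4, P5, P6; row i has aⱼ where attribute j ∈ Ri, else bᵢⱼ.
Initial tableau (one row per fragment):
  row 1: b11 a2 a3 b14 a5 a6
  row 2: b21 a2 a3 a4 a5 a6
  row 3: a1 a2 a3 b34 a5 a6
Rows 1 and 2 agree on P3; apply P3→P1 and equate their P1 entries.
Rows 1 and 3 agree on P3; apply P3→P1 and equate their P1 entries.
Rows 1 and 2 agree on P1; apply P1→P4 and equate their P4 entries.
Rows 1 and 3 agree on P1; apply P1→P4 and equate their P4 entries.
Row 1 is now all distinguished symbols — the join is lossless.

Yes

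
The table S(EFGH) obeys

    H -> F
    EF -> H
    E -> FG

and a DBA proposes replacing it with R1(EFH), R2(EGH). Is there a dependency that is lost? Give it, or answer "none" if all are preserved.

H → F lies within R1.
EF → H lies within R1.
E → FG: restricted closure across fragments reaches FG.
Every dependency is enforceable on the fragments, so the decomposition is dependency-preserving.

none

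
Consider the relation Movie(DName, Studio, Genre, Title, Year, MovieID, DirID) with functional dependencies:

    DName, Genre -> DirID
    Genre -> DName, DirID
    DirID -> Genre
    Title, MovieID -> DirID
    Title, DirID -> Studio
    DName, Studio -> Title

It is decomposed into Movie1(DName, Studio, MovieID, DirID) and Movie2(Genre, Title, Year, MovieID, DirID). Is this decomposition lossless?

No

Common attributes: Movie1 ∩ Movie2 = {MovieID, DirID}.
Closure of {MovieID, DirID}: DirID → Genre applies, adding Genre; Genre → DName, DirID applies, adding DName. So (MovieID, DirID)⁺ = {DName, Genre, MovieID, DirID}.
The closure contains neither all of Movie1 = {DName, Studio, MovieID, DirID} nor all of Movie2 = {Genre, Title, Year, MovieID, DirID}, so the common attributes are not a superkey of either fragment. The join is lossy.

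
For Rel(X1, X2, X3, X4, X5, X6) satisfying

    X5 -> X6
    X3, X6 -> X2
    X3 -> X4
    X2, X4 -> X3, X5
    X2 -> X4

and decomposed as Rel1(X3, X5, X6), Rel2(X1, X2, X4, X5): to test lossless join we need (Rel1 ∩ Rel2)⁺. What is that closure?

X5, X6

Rel1 ∩ Rel2 = {X5}.
X5 → X6 applies, adding X6
Closure: {X5, X6}.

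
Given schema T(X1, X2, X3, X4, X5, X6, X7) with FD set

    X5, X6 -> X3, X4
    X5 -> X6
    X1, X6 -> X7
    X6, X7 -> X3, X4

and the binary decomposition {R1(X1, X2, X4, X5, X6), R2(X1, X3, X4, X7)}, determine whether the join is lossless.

No

Common attributes: R1 ∩ R2 = {X1, X4}.
No dependency enlarges {X1, X4}, so (X1, X4)⁺ = {X1, X4}.
The closure contains neither all of R1 = {X1, X2, X4, X5, X6} nor all of R2 = {X1, X3, X4, X7}, so the common attributes are not a superkey of either fragment. The join is lossy.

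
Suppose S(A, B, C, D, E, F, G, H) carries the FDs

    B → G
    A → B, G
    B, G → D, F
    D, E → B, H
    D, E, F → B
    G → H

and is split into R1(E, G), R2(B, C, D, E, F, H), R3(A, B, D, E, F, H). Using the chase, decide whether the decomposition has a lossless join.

No

Chase test. Columns are A, B, C, D, E, F, G, H; row i has aⱼ where attribute j ∈ Ri, else bᵢⱼ.
Initial tableau (one row per fragment):
  row 1: b11 b12 b13 b14 a5 b16 a7 b18
  row 2: b21 a2 a3 a4 a5 a6 b27 a8
  row 3: a1 a2 b33 a4 a5 a6 b37 a8
Rows 2 and 3 agree on B; apply B→G and equate their G entries.
No row becomes fully distinguished — the join is lossy.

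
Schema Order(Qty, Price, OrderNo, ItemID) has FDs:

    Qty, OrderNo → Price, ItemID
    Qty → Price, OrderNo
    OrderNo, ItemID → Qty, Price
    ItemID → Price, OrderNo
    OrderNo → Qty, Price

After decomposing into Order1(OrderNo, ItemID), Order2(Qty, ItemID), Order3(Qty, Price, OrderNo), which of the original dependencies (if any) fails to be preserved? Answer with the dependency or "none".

none

Qty, OrderNo → Price, ItemID: restricted closure across fragments reaches Price, ItemID.
Qty → Price, OrderNo lies within Order3.
OrderNo, ItemID → Qty, Price: restricted closure across fragments reaches Qty, Price.
ItemID → Price, OrderNo: restricted closure across fragments reaches Price, OrderNo.
OrderNo → Qty, Price lies within Order3.
Every dependency is enforceable on the fragments, so the decomposition is dependency-preserving.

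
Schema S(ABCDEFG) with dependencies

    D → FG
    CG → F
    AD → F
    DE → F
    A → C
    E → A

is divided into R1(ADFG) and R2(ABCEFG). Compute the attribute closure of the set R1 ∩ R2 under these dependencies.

ACFG

R1 ∩ R2 = {AFG}.
A → C applies, adding C
Closure: {ACFG}.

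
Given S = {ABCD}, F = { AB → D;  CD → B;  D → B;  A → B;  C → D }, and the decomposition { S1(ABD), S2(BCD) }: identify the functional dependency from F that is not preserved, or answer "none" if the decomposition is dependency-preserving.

none

AB → D lies within S1.
CD → B lies within S2.
D → B lies within S1.
A → B lies within S1.
C → D lies within S2.
Every dependency is enforceable on the fragments, so the decomposition is dependency-preserving.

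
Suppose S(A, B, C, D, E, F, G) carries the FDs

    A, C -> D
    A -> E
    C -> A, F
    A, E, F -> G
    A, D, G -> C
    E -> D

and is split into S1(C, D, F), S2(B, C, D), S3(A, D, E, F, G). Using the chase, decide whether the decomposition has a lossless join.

Chase test. Columns are A, B, C, D, E, F, G; row i has aⱼ where attribute j ∈ Si, else bᵢⱼ.
Initial tableau (one row per fragment):
  row 1: b11 b12 a3 a4 b15 a6 b17
  row 2: b21 a2 a3 a4 b25 b26 b27
  row 3: a1 b32 b33 a4 a5 a6 a7
Rows 1 and 2 agree on C; apply C→A, F and equate their A, F entries.
Rows 1 and 2 agree on A; apply A→E and equate their E entries.
Rows 1 and 2 agree on A, E, F; apply A, E, F→G and equate their G entries.
No row becomes fully distinguished — the join is lossy.

No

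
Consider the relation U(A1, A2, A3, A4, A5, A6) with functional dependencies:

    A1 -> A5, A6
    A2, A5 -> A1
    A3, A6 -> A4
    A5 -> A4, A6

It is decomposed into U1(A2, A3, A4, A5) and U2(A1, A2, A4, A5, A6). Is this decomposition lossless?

Common attributes: U1 ∩ U2 = {A2, A4, A5}.
Closure of {A2, A4, A5}: A2, A5 → A1 applies, adding A1; A5 → A4, A6 applies, adding A6. So (A2, A4, A5)⁺ = {A1, A2, A4, A5, A6}.
This closure contains every attribute of U2, so U1 ∩ U2 → U2. The join is lossless.

Yes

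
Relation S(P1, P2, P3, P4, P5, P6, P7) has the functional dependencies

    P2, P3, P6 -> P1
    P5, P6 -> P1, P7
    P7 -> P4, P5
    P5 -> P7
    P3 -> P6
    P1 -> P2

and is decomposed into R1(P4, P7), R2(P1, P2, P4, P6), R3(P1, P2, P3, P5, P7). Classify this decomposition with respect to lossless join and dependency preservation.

Lossless test (chase): Rows 1 and 3 agree on P7; apply P7→P4, P5 and equate their P4, P5 entries. No row becomes fully distinguished — the join is lossy.
Dependency preservation: the restricted closure of {P5, P6} across the fragments never reaches {P1, P7}, so P5, P6 → P1, P7 cannot be enforced without a join — not preserved.

lossy and not dependency-preserving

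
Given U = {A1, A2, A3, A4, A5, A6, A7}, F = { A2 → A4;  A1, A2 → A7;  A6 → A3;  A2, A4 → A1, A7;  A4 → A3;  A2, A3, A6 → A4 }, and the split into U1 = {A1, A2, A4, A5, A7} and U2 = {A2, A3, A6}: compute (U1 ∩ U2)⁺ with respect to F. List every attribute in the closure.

A1, A2, A3, A4, A7

U1 ∩ U2 = {A2}.
A2 → A4 applies, adding A4
A2, A4 → A1, A7 applies, adding A1, A7
A4 → A3 applies, adding A3
Closure: {A1, A2, A3, A4, A7}.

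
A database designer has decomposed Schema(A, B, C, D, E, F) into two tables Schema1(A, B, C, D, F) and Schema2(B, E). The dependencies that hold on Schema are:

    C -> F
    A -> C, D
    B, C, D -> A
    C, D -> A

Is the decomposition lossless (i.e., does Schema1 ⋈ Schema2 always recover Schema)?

Common attributes: Schema1 ∩ Schema2 = {B}.
No dependency enlarges {B}, so (B)⁺ = {B}.
The closure contains neither all of Schema1 = {A, B, C, D, F} nor all of Schema2 = {B, E}, so the common attributes are not a superkey of either fragment. The join is lossy.

No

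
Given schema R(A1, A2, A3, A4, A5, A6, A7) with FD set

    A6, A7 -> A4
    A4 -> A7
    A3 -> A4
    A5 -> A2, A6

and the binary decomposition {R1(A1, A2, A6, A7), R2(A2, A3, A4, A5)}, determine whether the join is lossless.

Common attributes: R1 ∩ R2 = {A2}.
No dependency enlarges {A2}, so (A2)⁺ = {A2}.
The closure contains neither all of R1 = {A1, A2, A6, A7} nor all of R2 = {A2, A3, A4, A5}, so the common attributes are not a superkey of either fragment. The join is lossy.

No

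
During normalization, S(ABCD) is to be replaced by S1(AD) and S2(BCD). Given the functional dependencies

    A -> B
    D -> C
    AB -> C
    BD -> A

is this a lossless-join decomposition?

Common attributes: S1 ∩ S2 = {D}.
Closure of {D}: D → C applies, adding C. So (D)⁺ = {CD}.
The closure contains neither all of S1 = {AD} nor all of S2 = {BCD}, so the common attributes are not a superkey of either fragment. The join is lossy.

No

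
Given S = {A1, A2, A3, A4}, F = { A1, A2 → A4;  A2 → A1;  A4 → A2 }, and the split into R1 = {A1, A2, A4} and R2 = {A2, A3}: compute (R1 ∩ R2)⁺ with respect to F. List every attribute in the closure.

R1 ∩ R2 = {A2}.
A2 → A1 applies, adding A1
A1, A2 → A4 applies, adding A4
Closure: {A1, A2, A4}.

A1, A2, A4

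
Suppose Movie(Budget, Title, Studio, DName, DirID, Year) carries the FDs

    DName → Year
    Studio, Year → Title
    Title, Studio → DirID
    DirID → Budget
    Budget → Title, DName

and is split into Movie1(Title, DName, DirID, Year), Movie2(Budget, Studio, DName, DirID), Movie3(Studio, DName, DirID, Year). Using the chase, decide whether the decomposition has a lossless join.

Chase test. Columns are Budget, Title, Studio, DName, DirID, Year; row i has aⱼ where attribute j ∈ Moviei, else bᵢⱼ.
Initial tableau (one row per fragment):
  row 1: b11 a2 b13 a4 a5 a6
  row 2: a1 b22 a3 a4 a5 b26
  row 3: b31 b32 a3 a4 a5 a6
Rows 1 and 2 agree on DName; apply DName→Year and equate their Year entries.
Rows 2 and 3 agree on Studio, Year; apply Studio, Year→Title and equate their Title entries.
Rows 1 and 2 agree on DirID; apply DirID→Budget and equate their Budget entries.
Rows 1 and 3 agree on DirID; apply DirID→Budget and equate their Budget entries.
Rows 1 and 2 agree on Budget; apply Budget→Title, DName and equate their Title, DName entries.
Row 2 is now all distinguished symbols — the join is lossless.

Yes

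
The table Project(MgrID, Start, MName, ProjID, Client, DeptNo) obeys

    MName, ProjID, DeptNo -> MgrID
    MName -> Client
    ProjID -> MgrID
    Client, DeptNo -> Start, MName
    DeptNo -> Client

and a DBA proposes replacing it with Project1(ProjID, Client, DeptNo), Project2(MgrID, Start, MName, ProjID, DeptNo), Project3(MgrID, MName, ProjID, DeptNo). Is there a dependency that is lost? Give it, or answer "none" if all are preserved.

Check MName → Client: no single fragment contains all of {MName, Client}, and the restricted closure of {MName} across the fragments never reaches {Client}.
MName, ProjID, DeptNo → MgrID is preserved.
ProjID → MgrID is preserved.
Client, DeptNo → Start, MName is preserved.
DeptNo → Client is preserved.

MName -> Client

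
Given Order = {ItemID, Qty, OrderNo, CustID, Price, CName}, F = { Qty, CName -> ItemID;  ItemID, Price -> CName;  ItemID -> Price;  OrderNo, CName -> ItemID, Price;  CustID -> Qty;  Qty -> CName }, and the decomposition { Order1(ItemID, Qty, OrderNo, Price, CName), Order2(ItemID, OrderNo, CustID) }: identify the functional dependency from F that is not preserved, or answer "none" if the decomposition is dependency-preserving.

Check CustID → Qty: no single fragment contains all of {Qty, CustID}, and the restricted closure of {CustID} across the fragments never reaches {Qty}.
Qty, CName → ItemID is preserved.
ItemID, Price → CName is preserved.
ItemID → Price is preserved.
OrderNo, CName → ItemID, Price is preserved.
Qty → CName is preserved.

CustID -> Qty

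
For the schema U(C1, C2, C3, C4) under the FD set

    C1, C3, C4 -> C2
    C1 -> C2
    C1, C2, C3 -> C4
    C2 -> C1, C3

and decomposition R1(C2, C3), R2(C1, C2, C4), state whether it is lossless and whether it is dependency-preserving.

lossless and dependency-preserving

Lossless test: (C2)⁺ = {C1, C2, C3, C4}, which contains all of one fragment — lossless.
Dependency preservation: C1, C3, C4 → C2; C1, C2, C3 → C4; C2 → C1, C3 are not contained in any single fragment, but the restricted closure of each left-hand side across the fragments still reaches the right-hand side; the remaining FDs each lie inside some fragment. All dependencies are preserved.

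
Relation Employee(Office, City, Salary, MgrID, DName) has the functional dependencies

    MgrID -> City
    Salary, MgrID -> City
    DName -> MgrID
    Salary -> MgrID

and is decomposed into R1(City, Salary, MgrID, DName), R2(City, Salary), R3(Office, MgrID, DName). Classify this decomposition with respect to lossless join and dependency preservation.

Lossless test (chase): Rows 1 and 3 agree on MgrID; apply MgrID→City and equate their City entries. Rows 1 and 2 agree on Salary; apply Salary→MgrID and equate their MgrID entries. No row becomes fully distinguished — the join is lossy.
Dependency preservation: every FD's attributes lie within a single fragment, so each can be enforced locally — preserved.

lossy but dependency-preserving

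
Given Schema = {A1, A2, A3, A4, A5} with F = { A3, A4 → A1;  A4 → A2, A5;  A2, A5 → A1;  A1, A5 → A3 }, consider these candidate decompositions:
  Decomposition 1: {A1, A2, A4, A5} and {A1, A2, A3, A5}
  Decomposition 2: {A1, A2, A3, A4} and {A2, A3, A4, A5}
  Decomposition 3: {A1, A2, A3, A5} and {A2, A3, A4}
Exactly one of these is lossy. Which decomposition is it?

Decomposition 1: common = {A1, A2, A5}, closure = {A1, A2, A3, A5} → lossless.
Decomposition 2: common = {A2, A3, A4}, closure = {A1, A2, A3, A4, A5} → lossless.
Decomposition 3: common = {A2, A3}, closure = {A2, A3} → lossy.

Decomposition 3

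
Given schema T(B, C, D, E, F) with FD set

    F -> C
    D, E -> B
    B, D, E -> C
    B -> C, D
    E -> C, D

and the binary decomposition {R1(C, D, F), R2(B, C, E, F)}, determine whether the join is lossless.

No

Common attributes: R1 ∩ R2 = {C, F}.
No dependency enlarges {C, F}, so (C, F)⁺ = {C, F}.
The closure contains neither all of R1 = {C, D, F} nor all of R2 = {B, C, E, F}, so the common attributes are not a superkey of either fragment. The join is lossy.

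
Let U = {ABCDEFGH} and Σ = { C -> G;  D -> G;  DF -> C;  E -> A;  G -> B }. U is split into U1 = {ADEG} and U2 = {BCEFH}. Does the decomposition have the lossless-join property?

Common attributes: U1 ∩ U2 = {E}.
Closure of {E}: E → A applies, adding A. So (E)⁺ = {AE}.
The closure contains neither all of U1 = {ADEG} nor all of U2 = {BCEFH}, so the common attributes are not a superkey of either fragment. The join is lossy.

No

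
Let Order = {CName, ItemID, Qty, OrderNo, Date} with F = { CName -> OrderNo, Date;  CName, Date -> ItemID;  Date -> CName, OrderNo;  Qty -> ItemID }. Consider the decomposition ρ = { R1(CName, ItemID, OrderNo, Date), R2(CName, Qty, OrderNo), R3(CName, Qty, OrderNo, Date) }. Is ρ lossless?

Chase test. Columns are CName, ItemID, Qty, OrderNo, Date; row i has aⱼ where attribute j ∈ Ri, else bᵢⱼ.
Initial tableau (one row per fragment):
  row 1: a1 a2 b13 a4 a5
  row 2: a1 b22 a3 a4 b25
  row 3: a1 b32 a3 a4 a5
Rows 1 and 2 agree on CName; apply CName→OrderNo, Date and equate their OrderNo, Date entries.
Rows 1 and 2 agree on CName, Date; apply CName, Date→ItemID and equate their ItemID entries.
Rows 1 and 3 agree on CName, Date; apply CName, Date→ItemID and equate their ItemID entries.
Row 2 is now all distinguished symbols — the join is lossless.

Yes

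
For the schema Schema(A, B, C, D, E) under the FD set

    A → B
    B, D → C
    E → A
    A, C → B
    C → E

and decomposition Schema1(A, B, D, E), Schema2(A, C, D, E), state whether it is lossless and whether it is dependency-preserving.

Lossless test: (A, D, E)⁺ = {A, B, C, D, E}, which contains all of one fragment — lossless.
Dependency preservation: B, D → C; A, C → B are not contained in any single fragment, but the restricted closure of each left-hand side across the fragments still reaches the right-hand side; the remaining FDs each lie inside some fragment. All dependencies are preserved.

lossless and dependency-preserving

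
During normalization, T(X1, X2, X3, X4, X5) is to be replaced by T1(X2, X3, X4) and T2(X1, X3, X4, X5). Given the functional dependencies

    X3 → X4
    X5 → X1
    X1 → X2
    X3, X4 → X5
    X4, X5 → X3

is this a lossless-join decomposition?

Yes

Common attributes: T1 ∩ T2 = {X3, X4}.
Closure of {X3, X4}: X3, X4 → X5 applies, adding X5; X5 → X1 applies, adding X1; X1 → X2 applies, adding X2. So (X3, X4)⁺ = {X1, X2, X3, X4, X5}.
This closure contains every attribute of T1, so T1 ∩ T2 → T1. The join is lossless.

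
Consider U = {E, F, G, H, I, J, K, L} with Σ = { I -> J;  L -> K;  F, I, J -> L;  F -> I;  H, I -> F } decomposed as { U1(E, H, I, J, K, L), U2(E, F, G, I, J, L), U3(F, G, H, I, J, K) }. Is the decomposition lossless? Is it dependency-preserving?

lossy but dependency-preserving

Lossless test (chase): Rows 1 and 2 agree on L; apply L→K and equate their K entries. Rows 2 and 3 agree on F, I, J; apply F, I, J→L and equate their L entries. Rows 1 and 3 agree on H, I; apply H, I→F and equate their F entries. No row becomes fully distinguished — the join is lossy.
Dependency preservation: every FD's attributes lie within a single fragment, so each can be enforced locally — preserved.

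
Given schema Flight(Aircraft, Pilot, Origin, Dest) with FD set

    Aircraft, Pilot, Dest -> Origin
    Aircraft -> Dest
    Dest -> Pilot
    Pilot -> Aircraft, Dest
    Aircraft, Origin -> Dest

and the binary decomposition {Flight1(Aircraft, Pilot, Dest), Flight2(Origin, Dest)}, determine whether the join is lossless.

Yes

Common attributes: Flight1 ∩ Flight2 = {Dest}.
Closure of {Dest}: Dest → Pilot applies, adding Pilot; Pilot → Aircraft, Dest applies, adding Aircraft; Aircraft, Pilot, Dest → Origin applies, adding Origin. So (Dest)⁺ = {Aircraft, Pilot, Origin, Dest}.
This closure contains every attribute of Flight1, so Flight1 ∩ Flight2 → Flight1. The join is lossless.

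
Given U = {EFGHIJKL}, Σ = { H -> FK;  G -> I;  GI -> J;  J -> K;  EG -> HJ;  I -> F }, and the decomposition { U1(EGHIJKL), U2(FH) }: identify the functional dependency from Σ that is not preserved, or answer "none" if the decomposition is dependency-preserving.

I -> F

Check I → F: no single fragment contains all of {FI}, and the restricted closure of {I} across the fragments never reaches {F}.
H → FK is preserved.
G → I is preserved.
GI → J is preserved.
J → K is preserved.
EG → HJ is preserved.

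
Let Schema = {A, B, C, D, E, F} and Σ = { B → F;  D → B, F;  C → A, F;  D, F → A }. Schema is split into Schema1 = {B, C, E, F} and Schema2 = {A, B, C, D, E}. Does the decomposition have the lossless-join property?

Common attributes: Schema1 ∩ Schema2 = {B, C, E}.
Closure of {B, C, E}: B → F applies, adding F; C → A, F applies, adding A. So (B, C, E)⁺ = {A, B, C, E, F}.
This closure contains every attribute of Schema1, so Schema1 ∩ Schema2 → Schema1. The join is lossless.

Yes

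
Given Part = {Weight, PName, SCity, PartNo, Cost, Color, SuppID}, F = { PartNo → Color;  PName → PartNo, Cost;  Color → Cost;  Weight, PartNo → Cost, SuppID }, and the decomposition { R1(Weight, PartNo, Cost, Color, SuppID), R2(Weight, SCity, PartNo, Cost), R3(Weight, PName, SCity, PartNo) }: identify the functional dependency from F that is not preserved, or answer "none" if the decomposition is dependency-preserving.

none

PartNo → Color lies within R1.
PName → PartNo, Cost: restricted closure across fragments reaches PartNo, Cost.
Color → Cost lies within R1.
Weight, PartNo → Cost, SuppID lies within R1.
Every dependency is enforceable on the fragments, so the decomposition is dependency-preserving.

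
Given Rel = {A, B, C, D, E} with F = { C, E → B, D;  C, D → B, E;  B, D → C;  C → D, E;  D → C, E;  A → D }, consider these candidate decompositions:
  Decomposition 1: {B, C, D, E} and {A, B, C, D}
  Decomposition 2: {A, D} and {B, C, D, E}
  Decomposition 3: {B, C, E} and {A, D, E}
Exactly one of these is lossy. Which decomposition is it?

Decomposition 1: common = {B, C, D}, closure = {B, C, D, E} → lossless.
Decomposition 2: common = {D}, closure = {B, C, D, E} → lossless.
Decomposition 3: common = {E}, closure = {E} → lossy.

Decomposition 3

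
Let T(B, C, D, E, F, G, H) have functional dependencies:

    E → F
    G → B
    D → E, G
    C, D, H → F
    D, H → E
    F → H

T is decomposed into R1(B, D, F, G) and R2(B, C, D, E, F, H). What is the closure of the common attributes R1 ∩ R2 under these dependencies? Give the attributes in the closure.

R1 ∩ R2 = {B, D, F}.
D → E, G applies, adding E, G
F → H applies, adding H
Closure: {B, D, E, F, G, H}.

B, D, E, F, G, H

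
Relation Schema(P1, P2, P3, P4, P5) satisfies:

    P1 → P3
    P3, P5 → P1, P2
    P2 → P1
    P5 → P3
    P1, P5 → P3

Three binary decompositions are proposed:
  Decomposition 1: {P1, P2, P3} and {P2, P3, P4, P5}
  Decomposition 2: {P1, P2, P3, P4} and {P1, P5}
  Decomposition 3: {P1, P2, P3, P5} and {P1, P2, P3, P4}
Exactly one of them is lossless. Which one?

Decomposition 1: common = {P2, P3}, closure = {P1, P2, P3} → lossless.
Decomposition 2: common = {P1}, closure = {P1, P3} → lossy.
Decomposition 3: common = {P1, P2, P3}, closure = {P1, P2, P3} → lossy.

Decomposition 1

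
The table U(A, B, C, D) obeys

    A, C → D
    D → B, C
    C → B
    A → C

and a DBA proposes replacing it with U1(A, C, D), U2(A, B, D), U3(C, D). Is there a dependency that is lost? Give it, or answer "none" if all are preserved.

Check C → B: no single fragment contains all of {B, C}, and the restricted closure of {C} across the fragments never reaches {B}.
A, C → D is preserved.
D → B, C is preserved.
A → C is preserved.

C → B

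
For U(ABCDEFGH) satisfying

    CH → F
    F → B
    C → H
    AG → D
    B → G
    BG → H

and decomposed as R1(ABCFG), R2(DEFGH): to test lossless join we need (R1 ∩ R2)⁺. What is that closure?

BFGH

R1 ∩ R2 = {FG}.
F → B applies, adding B
BG → H applies, adding H
Closure: {BFGH}.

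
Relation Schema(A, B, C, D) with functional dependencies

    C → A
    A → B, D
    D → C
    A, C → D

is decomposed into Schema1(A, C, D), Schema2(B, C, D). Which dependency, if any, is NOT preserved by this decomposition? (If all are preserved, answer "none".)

none

C → A lies within Schema1.
A → B, D: restricted closure across fragments reaches B, D.
D → C lies within Schema1.
A, C → D lies within Schema1.
Every dependency is enforceable on the fragments, so the decomposition is dependency-preserving.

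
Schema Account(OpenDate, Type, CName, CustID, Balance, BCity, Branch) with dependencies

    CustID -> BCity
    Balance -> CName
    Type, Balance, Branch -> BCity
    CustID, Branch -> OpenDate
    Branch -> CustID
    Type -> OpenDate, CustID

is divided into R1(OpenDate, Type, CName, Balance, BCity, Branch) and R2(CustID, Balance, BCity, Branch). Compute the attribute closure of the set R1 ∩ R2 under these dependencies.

R1 ∩ R2 = {Balance, BCity, Branch}.
Balance → CName applies, adding CName
Branch → CustID applies, adding CustID
CustID, Branch → OpenDate applies, adding OpenDate
Closure: {OpenDate, CName, CustID, Balance, BCity, Branch}.

OpenDate, CName, CustID, Balance, BCity, Branch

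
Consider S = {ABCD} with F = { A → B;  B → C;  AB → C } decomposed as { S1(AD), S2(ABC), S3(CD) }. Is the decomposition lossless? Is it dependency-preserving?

lossless and dependency-preserving

Lossless test (chase): Rows 1 and 2 agree on A; apply A→B and equate their B entries. Rows 1 and 2 agree on B; apply B→C and equate their C entries. Row 1 is now all distinguished symbols — the join is lossless.
Dependency preservation: every FD's attributes lie within a single fragment, so each can be enforced locally — preserved.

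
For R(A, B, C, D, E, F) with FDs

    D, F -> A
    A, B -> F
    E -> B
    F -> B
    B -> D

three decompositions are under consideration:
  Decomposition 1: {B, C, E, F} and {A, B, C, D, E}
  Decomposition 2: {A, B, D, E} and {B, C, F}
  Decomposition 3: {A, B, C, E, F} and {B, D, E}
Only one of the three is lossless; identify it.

Decomposition 3

Decomposition 1: common = {B, C, E}, closure = {B, C, D, E} → lossy.
Decomposition 2: common = {B}, closure = {B, D} → lossy.
Decomposition 3: common = {B, E}, closure = {B, D, E} → lossless.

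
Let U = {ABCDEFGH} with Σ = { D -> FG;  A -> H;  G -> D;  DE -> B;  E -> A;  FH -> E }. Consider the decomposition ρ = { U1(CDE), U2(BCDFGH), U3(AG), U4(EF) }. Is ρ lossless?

No

Chase test. Columns are ABCDEFGH; row i has aⱼ where attribute j ∈ Ui, else bᵢⱼ.
Initial tableau (one row per fragment):
  row 1: b11 b12 a3 a4 a5 b16 b17 b18
  row 2: b21 a2 a3 a4 b25 a6 a7 a8
  row 3: a1 b32 b33 b34 b35 b36 a7 b38
  row 4: b41 b42 b43 b44 a5 a6 b47 b48
Rows 1 and 2 agree on D; apply D→FG and equate their FG entries.
Rows 1 and 3 agree on G; apply G→D and equate their D entries.
Rows 1 and 4 agree on E; apply E→A and equate their A entries.
Rows 1 and 3 agree on D; apply D→FG and equate their FG entries.
Rows 1 and 4 agree on A; apply A→H and equate their H entries.
No row becomes fully distinguished — the join is lossy.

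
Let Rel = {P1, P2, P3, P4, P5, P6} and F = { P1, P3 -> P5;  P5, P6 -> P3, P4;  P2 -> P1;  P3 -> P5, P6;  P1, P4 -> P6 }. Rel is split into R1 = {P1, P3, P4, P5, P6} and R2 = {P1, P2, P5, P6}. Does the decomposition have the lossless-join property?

Yes

Common attributes: R1 ∩ R2 = {P1, P5, P6}.
Closure of {P1, P5, P6}: P5, P6 → P3, P4 applies, adding P3, P4. So (P1, P5, P6)⁺ = {P1, P3, P4, P5, P6}.
This closure contains every attribute of R1, so R1 ∩ R2 → R1. The join is lossless.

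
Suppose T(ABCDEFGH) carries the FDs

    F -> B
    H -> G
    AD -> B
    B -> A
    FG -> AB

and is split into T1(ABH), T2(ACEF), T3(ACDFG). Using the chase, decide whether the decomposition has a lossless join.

No

Chase test. Columns are ABCDEFGH; row i has aⱼ where attribute j ∈ Ti, else bᵢⱼ.
Initial tableau (one row per fragment):
  row 1: a1 a2 b13 b14 b15 b16 b17 a8
  row 2: a1 b22 a3 b24 a5 a6 b27 b28
  row 3: a1 b32 a3 a4 b35 a6 a7 b38
Rows 2 and 3 agree on F; apply F→B and equate their B entries.
No row becomes fully distinguished — the join is lossy.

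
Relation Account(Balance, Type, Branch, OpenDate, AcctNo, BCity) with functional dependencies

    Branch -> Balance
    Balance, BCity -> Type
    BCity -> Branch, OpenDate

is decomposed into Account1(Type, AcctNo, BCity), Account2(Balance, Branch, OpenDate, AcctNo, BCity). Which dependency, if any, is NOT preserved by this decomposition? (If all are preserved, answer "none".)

Branch → Balance lies within Account2.
Balance, BCity → Type: restricted closure across fragments reaches Type.
BCity → Branch, OpenDate lies within Account2.
Every dependency is enforceable on the fragments, so the decomposition is dependency-preserving.

none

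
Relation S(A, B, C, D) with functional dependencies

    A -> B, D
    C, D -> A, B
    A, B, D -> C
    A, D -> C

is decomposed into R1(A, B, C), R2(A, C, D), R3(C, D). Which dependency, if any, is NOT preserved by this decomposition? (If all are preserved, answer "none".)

none

A → B, D: restricted closure across fragments reaches B, D.
C, D → A, B: restricted closure across fragments reaches A, B.
A, B, D → C: restricted closure across fragments reaches C.
A, D → C lies within R2.
Every dependency is enforceable on the fragments, so the decomposition is dependency-preserving.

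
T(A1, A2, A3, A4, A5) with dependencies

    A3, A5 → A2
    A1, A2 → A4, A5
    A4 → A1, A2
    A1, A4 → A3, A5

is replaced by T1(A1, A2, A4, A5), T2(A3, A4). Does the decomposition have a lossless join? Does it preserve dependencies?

lossless but not dependency-preserving

Lossless test: (A4)⁺ = {A1, A2, A3, A4, A5}, which contains all of one fragment — lossless.
Dependency preservation: the restricted closure of {A3, A5} across the fragments never reaches {A2}, so A3, A5 → A2 cannot be enforced without a join — not preserved.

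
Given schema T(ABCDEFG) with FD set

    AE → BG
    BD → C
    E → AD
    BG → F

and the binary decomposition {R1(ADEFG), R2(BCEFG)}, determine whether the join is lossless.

Yes

Common attributes: R1 ∩ R2 = {EFG}.
Closure of {EFG}: E → AD applies, adding AD; AE → BG applies, adding B; BD → C applies, adding C. So (EFG)⁺ = {ABCDEFG}.
This closure contains every attribute of R1, so R1 ∩ R2 → R1. The join is lossless.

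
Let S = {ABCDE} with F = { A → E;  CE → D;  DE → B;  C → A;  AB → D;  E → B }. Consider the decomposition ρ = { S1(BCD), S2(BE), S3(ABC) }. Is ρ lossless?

No

Chase test. Columns are ABCDE; row i has aⱼ where attribute j ∈ Si, else bᵢⱼ.
Initial tableau (one row per fragment):
  row 1: b11 a2 a3 a4 b15
  row 2: b21 a2 b23 b24 a5
  row 3: a1 a2 a3 b34 b35
Rows 1 and 3 agree on C; apply C→A and equate their A entries.
Rows 1 and 3 agree on AB; apply AB→D and equate their D entries.
Rows 1 and 3 agree on A; apply A→E and equate their E entries.
No row becomes fully distinguished — the join is lossy.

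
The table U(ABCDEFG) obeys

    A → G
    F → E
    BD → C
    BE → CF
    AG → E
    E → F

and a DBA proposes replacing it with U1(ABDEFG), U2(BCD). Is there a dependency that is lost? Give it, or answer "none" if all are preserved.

Check BE → CF: no single fragment contains all of {BCEF}, and the restricted closure of {BE} across the fragments never reaches {CF}.
A → G is preserved.
F → E is preserved.
BD → C is preserved.
AG → E is preserved.
E → F is preserved.

BE → CF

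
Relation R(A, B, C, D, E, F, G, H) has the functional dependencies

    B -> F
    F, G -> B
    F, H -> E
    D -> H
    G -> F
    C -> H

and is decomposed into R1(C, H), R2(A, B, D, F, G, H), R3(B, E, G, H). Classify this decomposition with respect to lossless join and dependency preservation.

Lossless test (chase): Rows 2 and 3 agree on B; apply B→F and equate their F entries. Rows 2 and 3 agree on F, H; apply F, H→E and equate their E entries. No row becomes fully distinguished — the join is lossy.
Dependency preservation: the restricted closure of {F, H} across the fragments never reaches {E}, so F, H → E cannot be enforced without a join — not preserved.

lossy and not dependency-preserving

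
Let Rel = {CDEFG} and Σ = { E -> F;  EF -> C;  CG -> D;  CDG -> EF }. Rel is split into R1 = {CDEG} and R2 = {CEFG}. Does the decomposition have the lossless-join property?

Yes

Common attributes: R1 ∩ R2 = {CEG}.
Closure of {CEG}: E → F applies, adding F; CG → D applies, adding D. So (CEG)⁺ = {CDEFG}.
This closure contains every attribute of R1, so R1 ∩ R2 → R1. The join is lossless.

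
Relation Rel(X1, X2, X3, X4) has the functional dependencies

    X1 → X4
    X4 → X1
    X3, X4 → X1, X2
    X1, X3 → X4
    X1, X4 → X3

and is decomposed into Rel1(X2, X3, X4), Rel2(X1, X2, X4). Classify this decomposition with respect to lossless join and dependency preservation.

lossless and dependency-preserving

Lossless test: (X2, X4)⁺ = {X1, X2, X3, X4}, which contains all of one fragment — lossless.
Dependency preservation: X3, X4 → X1, X2; X1, X3 → X4; X1, X4 → X3 are not contained in any single fragment, but the restricted closure of each left-hand side across the fragments still reaches the right-hand side; the remaining FDs each lie inside some fragment. All dependencies are preserved.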